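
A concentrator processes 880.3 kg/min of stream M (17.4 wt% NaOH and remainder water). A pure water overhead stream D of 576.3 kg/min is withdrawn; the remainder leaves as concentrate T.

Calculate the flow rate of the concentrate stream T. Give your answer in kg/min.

304 kg/min

Concentrate = 880.3 − 576.3 = 304 kg/min.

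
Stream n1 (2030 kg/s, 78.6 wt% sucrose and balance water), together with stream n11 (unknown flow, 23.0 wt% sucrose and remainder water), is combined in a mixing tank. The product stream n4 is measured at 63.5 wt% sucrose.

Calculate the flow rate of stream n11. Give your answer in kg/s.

Let n11 be the unknown flow. Total out = 2030 + n11.
sucrose balance: 1595.6 + 0.230·n11 = 0.635·(2030 + n11)
(0.230 − 0.635)·n11 = 0.635×2030 − 1595.6 = -306.53
n11 = -306.53 / -0.405 = 756.86 kg/s

756.9 kg/s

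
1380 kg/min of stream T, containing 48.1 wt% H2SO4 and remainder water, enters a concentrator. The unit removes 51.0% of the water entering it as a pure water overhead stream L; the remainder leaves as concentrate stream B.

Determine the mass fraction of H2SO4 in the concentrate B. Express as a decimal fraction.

0.6541

H2SO4 is not removed: 1380×0.481 = 663.78 kg/min of H2SO4 enters B.
water entering = 1380×0.519 = 716.22 kg/min; overhead removed = 0.510×716.22 = 365.27 kg/min.
Concentrate = 1380 − 365.27 = 1014.7 kg/min.
Mass fraction = 663.78/1014.7 = 0.6541.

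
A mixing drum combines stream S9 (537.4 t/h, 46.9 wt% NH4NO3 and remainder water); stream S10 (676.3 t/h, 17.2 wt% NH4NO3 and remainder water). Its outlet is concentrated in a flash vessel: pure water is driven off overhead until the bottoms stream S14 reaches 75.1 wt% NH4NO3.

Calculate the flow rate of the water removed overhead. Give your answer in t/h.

NH4NO3 entering = 537.4×0.469 + 676.3×0.172 = 368.36 t/h.
All NH4NO3 reports to S14, so S14 = 368.36/0.751 = 490.5 t/h.
Total feed = 1213.7 t/h; overhead = 1213.7 − 490.5 = 723.2 t/h.

723.2 t/h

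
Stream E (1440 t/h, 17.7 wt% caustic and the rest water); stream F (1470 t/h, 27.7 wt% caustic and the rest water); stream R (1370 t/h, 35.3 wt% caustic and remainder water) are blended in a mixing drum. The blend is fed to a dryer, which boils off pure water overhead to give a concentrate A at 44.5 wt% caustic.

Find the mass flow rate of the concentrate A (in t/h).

caustic entering = 1440×0.177 + 1470×0.277 + 1370×0.353 = 1145.7 t/h.
All caustic reports to A, so A = 1145.7/0.445 = 2574.6 t/h.

2575 t/h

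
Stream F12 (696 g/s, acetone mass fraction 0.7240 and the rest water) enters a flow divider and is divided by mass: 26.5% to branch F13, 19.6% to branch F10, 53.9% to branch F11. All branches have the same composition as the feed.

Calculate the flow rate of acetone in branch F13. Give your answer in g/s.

Branch F13 total = 0.265×696 = 184.44 g/s.
acetone in F13 = 0.724×184.44 = 133.53 g/s.

133.5 g/s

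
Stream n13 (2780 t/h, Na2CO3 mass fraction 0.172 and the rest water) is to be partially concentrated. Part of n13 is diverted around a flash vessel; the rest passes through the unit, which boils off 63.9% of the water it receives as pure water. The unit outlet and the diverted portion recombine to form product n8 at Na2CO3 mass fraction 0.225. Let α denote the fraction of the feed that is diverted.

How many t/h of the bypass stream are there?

All 2780×0.172 = 478.16 t/h of Na2CO3 reaches n8, so n8 = 478.16/0.225 = 2125.2 t/h and vapour = 654.84 t/h.
The evaporator receives (1−α)·2780 of feed at 0.828 water and removes 0.639 of that water:
0.639×0.828×(1−α)×2780 = 654.84
(1−α) = 654.84/1470.9 = 0.4452;  α = 0.5548.
Bypass flow = 0.5548×2780 = 1542.3 t/h.

1542 t/h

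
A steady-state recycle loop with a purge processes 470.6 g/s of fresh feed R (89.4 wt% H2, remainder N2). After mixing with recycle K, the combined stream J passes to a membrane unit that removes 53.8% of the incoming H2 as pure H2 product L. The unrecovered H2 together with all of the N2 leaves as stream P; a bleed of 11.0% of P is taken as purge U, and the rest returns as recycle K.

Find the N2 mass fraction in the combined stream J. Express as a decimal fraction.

N2 enters only via R and leaves only via the purge: 470.6×0.106 = 0.110×(N2 in P), and the membrane unit passes all N2, so N2 in J = N2 in P = 453.49 g/s.
H2 in J: m_A = 470.6×0.894 + (1−0.110)·(1−0.538)·m_A, so m_A = 420.72/0.5888 = 714.51 g/s.
J = 714.51 + 453.49 = 1168 g/s.
N2 fraction in J = 453.49/1168 = 0.388.

0.388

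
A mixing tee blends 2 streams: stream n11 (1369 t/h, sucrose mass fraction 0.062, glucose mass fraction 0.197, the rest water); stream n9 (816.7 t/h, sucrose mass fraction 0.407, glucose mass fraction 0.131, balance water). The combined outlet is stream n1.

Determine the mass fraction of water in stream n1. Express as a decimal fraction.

0.637

Total flow out = 1369 + 816.7 = 2185.7 t/h.
water in = 1369×0.741 + 816.7×0.462 = 1391.7 t/h.
water mass fraction in n1 = 1391.7/2185.7 = 0.637.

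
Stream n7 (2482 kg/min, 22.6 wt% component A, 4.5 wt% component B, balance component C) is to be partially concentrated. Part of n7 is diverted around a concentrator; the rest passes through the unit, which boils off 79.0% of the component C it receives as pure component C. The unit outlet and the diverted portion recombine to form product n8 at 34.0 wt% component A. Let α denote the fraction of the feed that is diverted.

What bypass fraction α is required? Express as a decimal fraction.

All 2482×0.226 = 560.93 kg/min of component A reaches n8, so n8 = 560.93/0.340 = 1649.8 kg/min and vapour = 832.2 kg/min.
The evaporator receives (1−α)·2482 of feed at 0.729 component C and removes 0.790 of that component C:
0.790×0.729×(1−α)×2482 = 832.2
(1−α) = 832.2/1429.4 = 0.5822;  α = 0.4178.

0.418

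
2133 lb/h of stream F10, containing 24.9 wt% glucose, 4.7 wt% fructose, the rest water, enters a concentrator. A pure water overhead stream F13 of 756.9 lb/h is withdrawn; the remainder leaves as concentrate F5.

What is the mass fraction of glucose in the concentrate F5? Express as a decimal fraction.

glucose is not removed: 2133×0.249 = 531.12 lb/h of glucose enters F5.
Concentrate = 2133 − 756.9 = 1376.1 lb/h.
Mass fraction = 531.12/1376.1 = 0.386.

0.386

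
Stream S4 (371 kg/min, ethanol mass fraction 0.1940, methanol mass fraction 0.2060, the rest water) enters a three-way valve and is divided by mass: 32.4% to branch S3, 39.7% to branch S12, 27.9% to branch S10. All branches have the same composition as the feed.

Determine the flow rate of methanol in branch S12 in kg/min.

Branch S12 total = 0.397×371 = 147.29 kg/min.
methanol in S12 = 0.206×147.29 = 30.341 kg/min.

30.34 kg/min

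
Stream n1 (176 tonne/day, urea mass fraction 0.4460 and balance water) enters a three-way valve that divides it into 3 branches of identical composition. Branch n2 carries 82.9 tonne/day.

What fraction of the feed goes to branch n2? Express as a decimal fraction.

0.471

Fraction to n2 = 82.9/176 = 0.4710.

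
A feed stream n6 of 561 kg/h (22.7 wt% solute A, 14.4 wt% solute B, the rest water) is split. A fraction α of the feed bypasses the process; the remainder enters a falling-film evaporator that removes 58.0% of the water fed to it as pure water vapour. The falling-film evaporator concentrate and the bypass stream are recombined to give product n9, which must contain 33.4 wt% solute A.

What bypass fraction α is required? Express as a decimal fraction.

All 561×0.227 = 127.35 kg/h of solute A reaches n9, so n9 = 127.35/0.334 = 381.28 kg/h and vapour = 179.72 kg/h.
The evaporator receives (1−α)·561 of feed at 0.629 water and removes 0.580 of that water:
0.580×0.629×(1−α)×561 = 179.72
(1−α) = 179.72/204.66 = 0.8781;  α = 0.1219.

0.122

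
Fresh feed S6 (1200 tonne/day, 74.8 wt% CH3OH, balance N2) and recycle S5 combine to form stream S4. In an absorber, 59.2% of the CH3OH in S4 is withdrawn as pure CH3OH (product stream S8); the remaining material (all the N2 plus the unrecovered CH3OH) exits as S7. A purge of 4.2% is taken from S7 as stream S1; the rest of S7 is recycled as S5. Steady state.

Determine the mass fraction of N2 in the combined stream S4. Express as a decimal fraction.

0.8301

N2 enters only via S6 and leaves only via the purge: 1200×0.252 = 0.042×(N2 in S7), and the absorber passes all N2, so N2 in S4 = N2 in S7 = 7200 tonne/day.
CH3OH in S4: m_A = 1200×0.748 + (1−0.042)·(1−0.592)·m_A, so m_A = 897.6/0.6091 = 1473.6 tonne/day.
S4 = 1473.6 + 7200 = 8673.6 tonne/day.
N2 fraction in S4 = 7200/8673.6 = 0.8301.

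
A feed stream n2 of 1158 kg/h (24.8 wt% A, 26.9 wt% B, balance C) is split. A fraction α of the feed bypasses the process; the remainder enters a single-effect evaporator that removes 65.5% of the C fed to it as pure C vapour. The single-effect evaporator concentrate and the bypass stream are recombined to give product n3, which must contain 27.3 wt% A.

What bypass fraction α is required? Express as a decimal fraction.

All 1158×0.248 = 287.18 kg/h of A reaches n3, so n3 = 287.18/0.273 = 1052 kg/h and vapour = 106.04 kg/h.
The evaporator receives (1−α)·1158 of feed at 0.483 C and removes 0.655 of that C:
0.655×0.483×(1−α)×1158 = 106.04
(1−α) = 106.04/366.35 = 0.2895;  α = 0.7105.

0.711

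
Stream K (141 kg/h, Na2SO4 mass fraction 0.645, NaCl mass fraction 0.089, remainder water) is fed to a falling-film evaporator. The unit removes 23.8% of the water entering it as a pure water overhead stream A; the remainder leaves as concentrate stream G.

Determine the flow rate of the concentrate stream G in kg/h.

132.1 kg/h

water entering = 141×0.266 = 37.506 kg/h; overhead removed = 0.238×37.506 = 8.9264 kg/h.
Concentrate = 141 − 8.9264 = 132.07 kg/h.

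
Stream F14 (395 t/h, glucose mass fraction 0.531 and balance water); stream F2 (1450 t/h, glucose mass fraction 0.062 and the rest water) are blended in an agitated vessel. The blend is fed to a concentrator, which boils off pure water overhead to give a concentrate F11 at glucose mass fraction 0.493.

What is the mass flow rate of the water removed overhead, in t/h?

glucose entering = 395×0.531 + 1450×0.062 = 299.64 t/h.
All glucose reports to F11, so F11 = 299.64/0.493 = 607.8 t/h.
Total feed = 1845 t/h; overhead = 1845 − 607.8 = 1237.2 t/h.

1237 t/h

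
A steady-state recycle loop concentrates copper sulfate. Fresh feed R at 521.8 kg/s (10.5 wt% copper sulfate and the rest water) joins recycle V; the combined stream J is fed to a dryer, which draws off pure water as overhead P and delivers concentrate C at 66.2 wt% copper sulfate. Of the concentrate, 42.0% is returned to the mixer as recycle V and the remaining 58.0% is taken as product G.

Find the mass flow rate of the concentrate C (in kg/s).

Overall copper sulfate balance (none leaves overhead): copper sulfate in fresh feed = copper sulfate in product, i.e. 521.8×0.105 = (1−0.420)·C·0.662.
C = 54.789/(0.662×0.580) = 142.69 kg/s.

142.7 kg/s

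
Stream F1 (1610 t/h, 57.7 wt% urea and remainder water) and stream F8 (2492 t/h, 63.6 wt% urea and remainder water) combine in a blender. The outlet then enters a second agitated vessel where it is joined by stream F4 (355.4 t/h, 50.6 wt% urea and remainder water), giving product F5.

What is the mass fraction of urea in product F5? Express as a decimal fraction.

0.604

Overall, product flow = 4457.4 t/h.
urea in = 1610×0.577 + 2492×0.636 + 355.4×0.506 = 2693.7 t/h.
urea fraction in F5 = 0.604.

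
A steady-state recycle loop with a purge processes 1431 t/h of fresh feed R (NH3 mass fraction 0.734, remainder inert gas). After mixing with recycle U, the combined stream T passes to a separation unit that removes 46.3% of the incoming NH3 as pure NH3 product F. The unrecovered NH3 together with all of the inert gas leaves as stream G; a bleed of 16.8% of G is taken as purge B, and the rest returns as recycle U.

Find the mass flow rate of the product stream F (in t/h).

NH3 in T: m_A = 1431×0.734 + (1−0.168)·(1−0.463)·m_A, so m_A = 1050.4/0.5532 = 1898.6 t/h.
Product F = 0.463×1898.6 = 879.07 t/h.

879.1 t/h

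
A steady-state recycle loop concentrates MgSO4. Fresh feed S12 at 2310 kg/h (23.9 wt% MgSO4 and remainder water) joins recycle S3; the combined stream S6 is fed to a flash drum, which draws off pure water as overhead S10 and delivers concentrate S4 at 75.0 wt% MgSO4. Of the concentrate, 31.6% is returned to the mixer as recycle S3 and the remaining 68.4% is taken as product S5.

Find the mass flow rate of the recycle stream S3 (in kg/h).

Overall MgSO4 balance (none leaves overhead): MgSO4 in fresh feed = MgSO4 in product, i.e. 2310×0.239 = (1−0.316)·S4·0.750.
S4 = 552.09/(0.750×0.684) = 1076.2 kg/h.
Recycle S3 = 0.316×1076.2 = 340.08 kg/h.

340.1 kg/h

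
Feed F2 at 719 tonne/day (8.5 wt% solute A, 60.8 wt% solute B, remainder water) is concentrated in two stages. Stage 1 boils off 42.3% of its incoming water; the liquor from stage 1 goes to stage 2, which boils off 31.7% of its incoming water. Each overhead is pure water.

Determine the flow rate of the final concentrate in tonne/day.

585.3 tonne/day

water in feed = 719×0.307 = 220.73 tonne/day.
After stage 1: water left = (1−0.423)×220.73 = 127.36; stream total = 625.63 tonne/day.
After stage 2: water left = (1−0.317)×127.36 = 86.989; final concentrate = 585.26 tonne/day.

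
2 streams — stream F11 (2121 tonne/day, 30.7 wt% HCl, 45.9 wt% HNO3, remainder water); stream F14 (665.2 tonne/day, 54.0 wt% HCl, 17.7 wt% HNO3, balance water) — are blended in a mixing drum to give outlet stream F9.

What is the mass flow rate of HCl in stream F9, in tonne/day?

1010 tonne/day

HCl out = HCl in = 2121×0.307 + 665.2×0.540 = 1010.4 tonne/day.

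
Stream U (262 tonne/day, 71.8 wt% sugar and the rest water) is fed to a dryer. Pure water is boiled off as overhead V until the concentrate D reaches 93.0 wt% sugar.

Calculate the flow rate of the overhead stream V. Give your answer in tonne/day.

sugar is conserved: 262×0.718 = 188.12 tonne/day all reports to the concentrate.
Concentrate = 188.12/(target fraction) = 202.28 tonne/day.
Overhead = 262 − 202.28 = 59.725 tonne/day.

59.72 tonne/day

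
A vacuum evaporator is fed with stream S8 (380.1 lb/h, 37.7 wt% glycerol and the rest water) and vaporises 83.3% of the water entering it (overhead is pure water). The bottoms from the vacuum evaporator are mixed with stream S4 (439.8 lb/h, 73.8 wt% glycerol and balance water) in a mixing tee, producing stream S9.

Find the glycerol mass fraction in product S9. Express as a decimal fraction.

Vapour removed = 0.833×0.623×380.1 = 197.26 lb/h; concentrate = 182.84 lb/h.
glycerol reaching the mixer = 143.3 (from concentrate) + 439.8×0.738 = 467.87 lb/h.
Product flow = 182.84 + 439.8 = 622.64 lb/h; glycerol fraction = 0.7514.

0.7514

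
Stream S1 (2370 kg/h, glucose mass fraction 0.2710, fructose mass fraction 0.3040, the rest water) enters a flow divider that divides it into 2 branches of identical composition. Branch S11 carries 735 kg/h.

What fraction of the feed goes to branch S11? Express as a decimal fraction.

Fraction to S11 = 735/2370 = 0.3101.

0.310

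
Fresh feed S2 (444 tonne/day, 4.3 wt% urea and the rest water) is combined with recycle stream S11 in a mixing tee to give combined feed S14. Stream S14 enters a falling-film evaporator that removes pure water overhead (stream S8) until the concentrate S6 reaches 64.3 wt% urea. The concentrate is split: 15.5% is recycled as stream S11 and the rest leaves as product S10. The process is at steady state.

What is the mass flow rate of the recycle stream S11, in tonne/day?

5.446 tonne/day

Overall urea balance (none leaves overhead): urea in fresh feed = urea in product, i.e. 444×0.043 = (1−0.155)·S6·0.643.
S6 = 19.092/(0.643×0.845) = 35.139 tonne/day.
Recycle S11 = 0.155×35.139 = 5.4465 tonne/day.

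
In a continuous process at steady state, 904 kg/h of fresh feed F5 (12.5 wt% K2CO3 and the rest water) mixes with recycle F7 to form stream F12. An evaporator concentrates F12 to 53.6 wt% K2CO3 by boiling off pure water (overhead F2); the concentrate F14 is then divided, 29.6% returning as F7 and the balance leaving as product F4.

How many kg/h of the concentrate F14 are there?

299.5 kg/h

Overall K2CO3 balance (none leaves overhead): K2CO3 in fresh feed = K2CO3 in product, i.e. 904×0.125 = (1−0.296)·F14·0.536.
F14 = 113/(0.536×0.704) = 299.46 kg/h.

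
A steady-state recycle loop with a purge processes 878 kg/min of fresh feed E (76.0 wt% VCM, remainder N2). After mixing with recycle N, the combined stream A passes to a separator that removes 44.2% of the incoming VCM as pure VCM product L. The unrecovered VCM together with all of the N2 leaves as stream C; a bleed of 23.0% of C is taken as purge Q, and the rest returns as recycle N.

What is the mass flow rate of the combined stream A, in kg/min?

2086 kg/min

N2 enters only via E and leaves only via the purge: 878×0.240 = 0.230×(N2 in C), and the separator passes all N2, so N2 in A = N2 in C = 916.17 kg/min.
VCM in A: m_A = 878×0.760 + (1−0.230)·(1−0.442)·m_A, so m_A = 667.28/0.5703 = 1170 kg/min.
A = 1170 + 916.17 = 2086.1 kg/min.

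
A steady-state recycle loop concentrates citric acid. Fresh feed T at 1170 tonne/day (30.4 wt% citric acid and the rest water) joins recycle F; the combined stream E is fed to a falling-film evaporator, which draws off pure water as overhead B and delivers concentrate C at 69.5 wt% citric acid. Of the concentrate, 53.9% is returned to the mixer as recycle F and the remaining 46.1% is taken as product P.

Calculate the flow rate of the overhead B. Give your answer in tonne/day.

658.2 tonne/day

Overall citric acid balance (none leaves overhead): citric acid in fresh feed = citric acid in product, i.e. 1170×0.304 = (1−0.539)·C·0.695.
C = 355.68/(0.695×0.461) = 1110.1 tonne/day.
Recycle F = 0.539×1110.1 = 598.36 tonne/day.
Combined feed E = 1170 + 598.36 = 1768.4 tonne/day.
Overhead B = E − C = 1768.4 − 1110.1 = 658.23 tonne/day.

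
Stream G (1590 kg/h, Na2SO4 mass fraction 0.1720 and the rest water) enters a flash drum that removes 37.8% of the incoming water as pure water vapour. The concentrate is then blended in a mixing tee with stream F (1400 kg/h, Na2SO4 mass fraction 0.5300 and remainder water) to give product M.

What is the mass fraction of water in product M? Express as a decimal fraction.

Vapour removed = 0.378×0.828×1590 = 497.64 kg/h; concentrate = 1092.4 kg/h.
water reaching the mixer = 818.88 (from concentrate) + 1400×0.470 = 1476.9 kg/h.
Product flow = 1092.4 + 1400 = 2492.4 kg/h; water fraction = 0.5926.

0.5926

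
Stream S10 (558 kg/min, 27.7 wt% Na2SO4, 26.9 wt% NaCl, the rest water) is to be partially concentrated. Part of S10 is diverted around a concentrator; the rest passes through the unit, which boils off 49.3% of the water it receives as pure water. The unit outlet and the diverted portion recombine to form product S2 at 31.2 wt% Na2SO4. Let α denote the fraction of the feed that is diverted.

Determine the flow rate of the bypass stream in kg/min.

All 558×0.277 = 154.57 kg/min of Na2SO4 reaches S2, so S2 = 154.57/0.312 = 495.4 kg/min and vapour = 62.596 kg/min.
The evaporator receives (1−α)·558 of feed at 0.454 water and removes 0.493 of that water:
0.493×0.454×(1−α)×558 = 62.596
(1−α) = 62.596/124.89 = 0.5012;  α = 0.4988.
Bypass flow = 0.4988×558 = 278.33 kg/min.

278.3 kg/min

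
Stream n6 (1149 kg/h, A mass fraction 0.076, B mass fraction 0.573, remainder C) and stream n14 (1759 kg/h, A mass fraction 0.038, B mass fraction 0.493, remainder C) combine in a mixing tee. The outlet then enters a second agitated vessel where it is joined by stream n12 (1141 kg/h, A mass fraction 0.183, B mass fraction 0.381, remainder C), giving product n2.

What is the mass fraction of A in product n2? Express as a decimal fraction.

Overall, product flow = 4049 kg/h.
A in = 1149×0.076 + 1759×0.038 + 1141×0.183 = 362.97 kg/h.
A fraction in n2 = 0.090.

0.090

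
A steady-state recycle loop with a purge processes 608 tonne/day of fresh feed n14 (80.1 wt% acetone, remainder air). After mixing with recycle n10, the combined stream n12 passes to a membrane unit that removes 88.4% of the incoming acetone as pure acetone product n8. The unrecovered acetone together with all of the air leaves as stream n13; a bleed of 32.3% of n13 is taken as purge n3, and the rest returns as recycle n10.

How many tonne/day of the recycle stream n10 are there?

295.1 tonne/day

air enters only via n14 and leaves only via the purge: 608×0.199 = 0.323×(air in n13), and the membrane unit passes all air, so air in n12 = air in n13 = 374.59 tonne/day.
acetone in n12: m_A = 608×0.801 + (1−0.323)·(1−0.884)·m_A, so m_A = 487.01/0.9215 = 528.51 tonne/day.
n13 = (1−0.884)×528.51 + 374.59 = 435.9 tonne/day.
Recycle n10 = (1−0.323)×435.9 = 295.1 tonne/day.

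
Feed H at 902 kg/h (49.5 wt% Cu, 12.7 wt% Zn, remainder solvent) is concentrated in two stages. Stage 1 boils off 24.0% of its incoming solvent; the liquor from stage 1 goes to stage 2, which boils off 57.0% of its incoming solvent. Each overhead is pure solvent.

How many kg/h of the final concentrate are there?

672.5 kg/h

solvent in feed = 902×0.378 = 340.96 kg/h.
After stage 1: solvent left = (1−0.240)×340.96 = 259.13; stream total = 820.17 kg/h.
After stage 2: solvent left = (1−0.570)×259.13 = 111.42; final concentrate = 672.47 kg/h.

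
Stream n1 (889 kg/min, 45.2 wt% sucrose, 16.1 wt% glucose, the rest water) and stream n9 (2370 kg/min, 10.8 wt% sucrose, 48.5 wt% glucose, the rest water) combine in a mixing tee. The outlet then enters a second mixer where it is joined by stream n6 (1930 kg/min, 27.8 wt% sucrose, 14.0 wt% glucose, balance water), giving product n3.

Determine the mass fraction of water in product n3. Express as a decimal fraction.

Overall, product flow = 5189 kg/min.
water in = 889×0.387 + 2370×0.407 + 1930×0.582 = 2431.9 kg/min.
water fraction in n3 = 0.4687.

0.4687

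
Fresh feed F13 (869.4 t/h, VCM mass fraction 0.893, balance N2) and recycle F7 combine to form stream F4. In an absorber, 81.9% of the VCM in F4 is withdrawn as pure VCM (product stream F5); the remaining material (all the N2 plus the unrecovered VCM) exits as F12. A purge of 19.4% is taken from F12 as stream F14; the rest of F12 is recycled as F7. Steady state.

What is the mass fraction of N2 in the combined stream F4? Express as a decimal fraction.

0.345

N2 enters only via F13 and leaves only via the purge: 869.4×0.107 = 0.194×(N2 in F12), and the absorber passes all N2, so N2 in F4 = N2 in F12 = 479.51 t/h.
VCM in F4: m_A = 869.4×0.893 + (1−0.194)·(1−0.819)·m_A, so m_A = 776.37/0.8541 = 908.98 t/h.
F4 = 908.98 + 479.51 = 1388.5 t/h.
N2 fraction in F4 = 479.51/1388.5 = 0.345.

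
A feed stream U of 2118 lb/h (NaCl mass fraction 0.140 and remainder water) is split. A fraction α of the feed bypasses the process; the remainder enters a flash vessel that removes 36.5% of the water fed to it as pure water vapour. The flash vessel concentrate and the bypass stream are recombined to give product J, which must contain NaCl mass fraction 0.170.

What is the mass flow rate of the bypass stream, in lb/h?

All 2118×0.140 = 296.52 lb/h of NaCl reaches J, so J = 296.52/0.170 = 1744.2 lb/h and vapour = 373.76 lb/h.
The evaporator receives (1−α)·2118 of feed at 0.860 water and removes 0.365 of that water:
0.365×0.860×(1−α)×2118 = 373.76
(1−α) = 373.76/664.84 = 0.5622;  α = 0.4378.
Bypass flow = 0.4378×2118 = 927.29 lb/h.

927.3 lb/h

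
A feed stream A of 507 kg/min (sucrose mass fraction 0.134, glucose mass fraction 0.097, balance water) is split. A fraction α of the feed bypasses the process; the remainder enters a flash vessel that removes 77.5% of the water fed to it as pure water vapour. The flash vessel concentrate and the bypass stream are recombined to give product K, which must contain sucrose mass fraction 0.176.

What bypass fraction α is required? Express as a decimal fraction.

0.600

All 507×0.134 = 67.938 kg/min of sucrose reaches K, so K = 67.938/0.176 = 386.01 kg/min and vapour = 120.99 kg/min.
The evaporator receives (1−α)·507 of feed at 0.769 water and removes 0.775 of that water:
0.775×0.769×(1−α)×507 = 120.99
(1−α) = 120.99/302.16 = 0.4004;  α = 0.5996.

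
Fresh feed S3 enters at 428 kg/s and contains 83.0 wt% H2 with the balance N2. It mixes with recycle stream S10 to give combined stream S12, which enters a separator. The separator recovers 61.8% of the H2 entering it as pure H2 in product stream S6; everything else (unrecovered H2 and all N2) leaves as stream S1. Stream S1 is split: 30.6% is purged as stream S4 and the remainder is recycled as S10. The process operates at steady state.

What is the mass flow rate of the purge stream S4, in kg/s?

N2 enters only via S3 and leaves only via the purge: 428×0.170 = 0.306×(N2 in S1), and the separator passes all N2, so N2 in S12 = N2 in S1 = 237.78 kg/s.
H2 in S12: m_A = 428×0.830 + (1−0.306)·(1−0.618)·m_A, so m_A = 355.24/0.7349 = 483.39 kg/s.
S1 = (1−0.618)×483.39 + 237.78 = 422.43 kg/s.
Purge S4 = 0.306×422.43 = 129.26 kg/s.

129.3 kg/s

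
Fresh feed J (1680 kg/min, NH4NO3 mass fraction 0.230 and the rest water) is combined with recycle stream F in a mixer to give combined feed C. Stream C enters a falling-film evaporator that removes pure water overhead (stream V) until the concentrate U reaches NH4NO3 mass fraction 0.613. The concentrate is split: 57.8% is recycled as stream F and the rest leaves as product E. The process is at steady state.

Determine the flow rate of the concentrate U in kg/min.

Overall NH4NO3 balance (none leaves overhead): NH4NO3 in fresh feed = NH4NO3 in product, i.e. 1680×0.230 = (1−0.578)·U·0.613.
U = 386.4/(0.613×0.422) = 1493.7 kg/min.

1494 kg/min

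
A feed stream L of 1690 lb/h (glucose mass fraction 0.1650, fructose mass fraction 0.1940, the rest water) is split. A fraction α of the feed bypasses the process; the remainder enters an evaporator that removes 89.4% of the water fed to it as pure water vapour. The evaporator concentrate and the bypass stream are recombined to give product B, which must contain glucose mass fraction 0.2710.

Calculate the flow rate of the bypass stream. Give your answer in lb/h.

536.5 lb/h

All 1690×0.165 = 278.85 lb/h of glucose reaches B, so B = 278.85/0.271 = 1029 lb/h and vapour = 661.03 lb/h.
The evaporator receives (1−α)·1690 of feed at 0.641 water and removes 0.894 of that water:
0.894×0.641×(1−α)×1690 = 661.03
(1−α) = 661.03/968.46 = 0.6826;  α = 0.3174.
Bypass flow = 0.3174×1690 = 536.47 lb/h.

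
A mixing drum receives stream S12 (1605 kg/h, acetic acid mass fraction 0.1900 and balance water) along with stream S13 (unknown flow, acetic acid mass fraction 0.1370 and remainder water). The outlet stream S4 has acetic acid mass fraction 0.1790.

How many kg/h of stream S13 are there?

420.4 kg/h

Let S13 be the unknown flow. Total out = 1605 + S13.
acetic acid balance: 304.95 + 0.137·S13 = 0.179·(1605 + S13)
(0.137 − 0.179)·S13 = 0.179×1605 − 304.95 = -17.655
S13 = -17.655 / -0.042 = 420.36 kg/h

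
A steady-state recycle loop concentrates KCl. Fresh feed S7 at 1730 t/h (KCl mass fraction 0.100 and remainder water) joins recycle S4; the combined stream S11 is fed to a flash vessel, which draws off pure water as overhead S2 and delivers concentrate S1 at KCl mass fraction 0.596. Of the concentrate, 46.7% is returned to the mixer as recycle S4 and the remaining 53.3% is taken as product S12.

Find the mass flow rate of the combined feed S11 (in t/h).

Overall KCl balance (none leaves overhead): KCl in fresh feed = KCl in product, i.e. 1730×0.100 = (1−0.467)·S1·0.596.
S1 = 173/(0.596×0.533) = 544.59 t/h.
Recycle S4 = 0.467×544.59 = 254.33 t/h.
Combined feed S11 = 1730 + 254.33 = 1984.3 t/h.

1984 t/h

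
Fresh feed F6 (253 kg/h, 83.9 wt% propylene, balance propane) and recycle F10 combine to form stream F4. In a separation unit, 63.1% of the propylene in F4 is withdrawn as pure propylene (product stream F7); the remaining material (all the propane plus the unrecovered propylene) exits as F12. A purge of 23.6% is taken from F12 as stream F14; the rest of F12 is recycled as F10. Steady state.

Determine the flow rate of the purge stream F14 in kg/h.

propane enters only via F6 and leaves only via the purge: 253×0.161 = 0.236×(propane in F12), and the separation unit passes all propane, so propane in F4 = propane in F12 = 172.6 kg/h.
propylene in F4: m_A = 253×0.839 + (1−0.236)·(1−0.631)·m_A, so m_A = 212.27/0.7181 = 295.6 kg/h.
F12 = (1−0.631)×295.6 + 172.6 = 281.67 kg/h.
Purge F14 = 0.236×281.67 = 66.475 kg/h.

66.48 kg/h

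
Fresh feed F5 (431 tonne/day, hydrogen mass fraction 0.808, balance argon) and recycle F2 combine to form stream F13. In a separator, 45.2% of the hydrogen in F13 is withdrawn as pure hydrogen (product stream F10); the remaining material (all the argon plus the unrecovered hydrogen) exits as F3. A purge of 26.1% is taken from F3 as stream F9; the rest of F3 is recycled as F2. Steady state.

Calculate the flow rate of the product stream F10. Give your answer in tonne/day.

264.5 tonne/day

hydrogen in F13: m_A = 431×0.808 + (1−0.261)·(1−0.452)·m_A, so m_A = 348.25/0.5950 = 585.26 tonne/day.
Product F10 = 0.452×585.26 = 264.54 tonne/day.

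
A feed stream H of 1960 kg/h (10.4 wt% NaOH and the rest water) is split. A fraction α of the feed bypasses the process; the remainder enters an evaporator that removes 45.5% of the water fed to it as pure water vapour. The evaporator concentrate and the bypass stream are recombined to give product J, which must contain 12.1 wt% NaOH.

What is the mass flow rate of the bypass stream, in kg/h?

1285 kg/h

All 1960×0.104 = 203.84 kg/h of NaOH reaches J, so J = 203.84/0.121 = 1684.6 kg/h and vapour = 275.37 kg/h.
The evaporator receives (1−α)·1960 of feed at 0.896 water and removes 0.455 of that water:
0.455×0.896×(1−α)×1960 = 275.37
(1−α) = 275.37/799.05 = 0.3446;  α = 0.6554.
Bypass flow = 0.6554×1960 = 1284.5 kg/h.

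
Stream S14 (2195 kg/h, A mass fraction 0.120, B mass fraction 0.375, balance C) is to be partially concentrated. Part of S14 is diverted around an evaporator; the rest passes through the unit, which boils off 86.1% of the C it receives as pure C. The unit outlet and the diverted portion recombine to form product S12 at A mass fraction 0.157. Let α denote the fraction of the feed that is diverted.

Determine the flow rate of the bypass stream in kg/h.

All 2195×0.120 = 263.4 kg/h of A reaches S12, so S12 = 263.4/0.157 = 1677.7 kg/h and vapour = 517.29 kg/h.
The evaporator receives (1−α)·2195 of feed at 0.505 C and removes 0.861 of that C:
0.861×0.505×(1−α)×2195 = 517.29
(1−α) = 517.29/954.4 = 0.5420;  α = 0.4580.
Bypass flow = 0.4580×2195 = 1005.3 kg/h.

1005 kg/h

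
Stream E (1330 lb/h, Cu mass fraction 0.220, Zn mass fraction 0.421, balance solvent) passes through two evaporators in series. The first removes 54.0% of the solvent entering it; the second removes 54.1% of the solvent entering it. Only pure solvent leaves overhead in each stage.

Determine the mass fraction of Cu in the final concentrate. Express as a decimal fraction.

solvent in feed = 1330×0.359 = 477.47 lb/h.
After stage 1: solvent left = (1−0.540)×477.47 = 219.64; stream total = 1072.2 lb/h.
After stage 2: solvent left = (1−0.541)×219.64 = 100.81; final concentrate = 953.34 lb/h.
Cu fraction = 292.6/953.34 = 0.307.

0.307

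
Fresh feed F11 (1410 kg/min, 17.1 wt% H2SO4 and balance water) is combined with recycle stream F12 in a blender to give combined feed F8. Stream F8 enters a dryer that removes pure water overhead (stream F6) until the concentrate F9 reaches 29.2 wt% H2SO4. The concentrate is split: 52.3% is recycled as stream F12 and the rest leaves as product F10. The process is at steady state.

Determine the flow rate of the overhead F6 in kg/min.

584.3 kg/min

Overall H2SO4 balance (none leaves overhead): H2SO4 in fresh feed = H2SO4 in product, i.e. 1410×0.171 = (1−0.523)·F9·0.292.
F9 = 241.11/(0.292×0.477) = 1731.1 kg/min.
Recycle F12 = 0.523×1731.1 = 905.35 kg/min.
Combined feed F8 = 1410 + 905.35 = 2315.3 kg/min.
Overhead F6 = F8 − F9 = 2315.3 − 1731.1 = 584.28 kg/min.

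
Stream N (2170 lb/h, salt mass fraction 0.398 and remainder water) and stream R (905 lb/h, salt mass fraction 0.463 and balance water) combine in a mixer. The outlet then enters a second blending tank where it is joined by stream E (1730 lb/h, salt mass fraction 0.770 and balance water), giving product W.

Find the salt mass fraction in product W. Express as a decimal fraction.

0.544

Overall, product flow = 4805 lb/h.
salt in = 2170×0.398 + 905×0.463 + 1730×0.770 = 2614.8 lb/h.
salt fraction in W = 0.544.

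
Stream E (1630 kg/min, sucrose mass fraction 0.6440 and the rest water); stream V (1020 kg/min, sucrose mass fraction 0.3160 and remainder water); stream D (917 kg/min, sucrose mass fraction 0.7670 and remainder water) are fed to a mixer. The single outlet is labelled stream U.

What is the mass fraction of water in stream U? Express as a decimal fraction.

Total flow out = 1630 + 1020 + 917 = 3567 kg/min.
water in = 1630×0.356 + 1020×0.684 + 917×0.233 = 1491.6 kg/min.
water mass fraction in U = 1491.6/3567 = 0.4182.

0.4182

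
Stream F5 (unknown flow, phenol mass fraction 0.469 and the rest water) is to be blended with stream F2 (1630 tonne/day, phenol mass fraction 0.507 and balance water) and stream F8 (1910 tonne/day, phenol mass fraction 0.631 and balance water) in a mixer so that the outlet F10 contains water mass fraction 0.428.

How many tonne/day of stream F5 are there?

Let F5 be the unknown flow. Total out = 3540 + F5.
water balance: 1508.4 + 0.531·F5 = 0.428·(3540 + F5)
(0.531 − 0.428)·F5 = 0.428×3540 − 1508.4 = 6.74
F5 = 6.74 / 0.103 = 65.437 tonne/day

65.44 tonne/day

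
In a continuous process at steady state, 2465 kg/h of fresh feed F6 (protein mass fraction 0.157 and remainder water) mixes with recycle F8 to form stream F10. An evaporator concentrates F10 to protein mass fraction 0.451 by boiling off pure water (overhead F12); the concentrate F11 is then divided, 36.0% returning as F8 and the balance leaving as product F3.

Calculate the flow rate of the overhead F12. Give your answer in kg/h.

1607 kg/h

Overall protein balance (none leaves overhead): protein in fresh feed = protein in product, i.e. 2465×0.157 = (1−0.360)·F11·0.451.
F11 = 387/(0.451×0.640) = 1340.8 kg/h.
Recycle F8 = 0.360×1340.8 = 482.68 kg/h.
Combined feed F10 = 2465 + 482.68 = 2947.7 kg/h.
Overhead F12 = F10 − F11 = 2947.7 − 1340.8 = 1606.9 kg/h.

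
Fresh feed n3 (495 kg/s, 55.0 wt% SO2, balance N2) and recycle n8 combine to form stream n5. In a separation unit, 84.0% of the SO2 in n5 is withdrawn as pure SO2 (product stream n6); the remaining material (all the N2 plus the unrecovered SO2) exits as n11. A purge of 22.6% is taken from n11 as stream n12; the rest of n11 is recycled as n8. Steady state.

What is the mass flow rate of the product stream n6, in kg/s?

SO2 in n5: m_A = 495×0.550 + (1−0.226)·(1−0.840)·m_A, so m_A = 272.25/0.8762 = 310.73 kg/s.
Product n6 = 0.840×310.73 = 261.01 kg/s.

261 kg/s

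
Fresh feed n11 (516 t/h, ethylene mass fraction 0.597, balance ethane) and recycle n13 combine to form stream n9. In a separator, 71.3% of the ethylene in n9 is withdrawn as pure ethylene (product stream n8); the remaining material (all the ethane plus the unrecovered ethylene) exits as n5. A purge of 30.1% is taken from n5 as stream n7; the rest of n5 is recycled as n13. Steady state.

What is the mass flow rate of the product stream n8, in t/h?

274.8 t/h

ethylene in n9: m_A = 516×0.597 + (1−0.301)·(1−0.713)·m_A, so m_A = 308.05/0.7994 = 385.36 t/h.
Product n8 = 0.713×385.36 = 274.76 t/h.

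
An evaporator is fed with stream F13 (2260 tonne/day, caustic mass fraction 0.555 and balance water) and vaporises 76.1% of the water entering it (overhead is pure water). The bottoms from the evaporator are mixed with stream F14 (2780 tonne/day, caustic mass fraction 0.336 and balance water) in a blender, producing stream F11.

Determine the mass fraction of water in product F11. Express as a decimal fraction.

0.488

Vapour removed = 0.761×0.445×2260 = 765.34 tonne/day; concentrate = 1494.7 tonne/day.
water reaching the mixer = 240.36 (from concentrate) + 2780×0.664 = 2086.3 tonne/day.
Product flow = 1494.7 + 2780 = 4274.7 tonne/day; water fraction = 0.488.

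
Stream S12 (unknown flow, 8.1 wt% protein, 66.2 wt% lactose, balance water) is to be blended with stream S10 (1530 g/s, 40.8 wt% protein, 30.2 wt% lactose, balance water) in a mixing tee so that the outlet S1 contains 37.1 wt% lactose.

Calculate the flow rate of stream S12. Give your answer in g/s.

Let S12 be the unknown flow. Total out = 1530 + S12.
lactose balance: 462.06 + 0.662·S12 = 0.371·(1530 + S12)
(0.662 − 0.371)·S12 = 0.371×1530 − 462.06 = 105.57
S12 = 105.57 / 0.291 = 362.78 g/s

362.8 g/s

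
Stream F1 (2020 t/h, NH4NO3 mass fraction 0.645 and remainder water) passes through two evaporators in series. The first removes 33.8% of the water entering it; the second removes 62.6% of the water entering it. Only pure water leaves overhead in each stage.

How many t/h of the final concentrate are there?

water in feed = 2020×0.355 = 717.1 t/h.
After stage 1: water left = (1−0.338)×717.1 = 474.72; stream total = 1777.6 t/h.
After stage 2: water left = (1−0.626)×474.72 = 177.55; final concentrate = 1480.4 t/h.

1480 t/h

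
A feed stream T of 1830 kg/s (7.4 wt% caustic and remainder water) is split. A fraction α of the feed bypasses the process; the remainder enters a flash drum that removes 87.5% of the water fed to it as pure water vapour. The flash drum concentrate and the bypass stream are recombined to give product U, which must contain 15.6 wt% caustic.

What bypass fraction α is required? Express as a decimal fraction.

0.351

All 1830×0.074 = 135.42 kg/s of caustic reaches U, so U = 135.42/0.156 = 868.08 kg/s and vapour = 961.92 kg/s.
The evaporator receives (1−α)·1830 of feed at 0.926 water and removes 0.875 of that water:
0.875×0.926×(1−α)×1830 = 961.92
(1−α) = 961.92/1482.8 = 0.6487;  α = 0.3513.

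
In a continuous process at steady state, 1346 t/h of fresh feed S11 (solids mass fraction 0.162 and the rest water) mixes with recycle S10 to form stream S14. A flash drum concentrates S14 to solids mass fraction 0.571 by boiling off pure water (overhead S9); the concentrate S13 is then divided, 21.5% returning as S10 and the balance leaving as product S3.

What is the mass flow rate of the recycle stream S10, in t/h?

104.6 t/h

Overall solids balance (none leaves overhead): solids in fresh feed = solids in product, i.e. 1346×0.162 = (1−0.215)·S13·0.571.
S13 = 218.05/(0.571×0.785) = 486.47 t/h.
Recycle S10 = 0.215×486.47 = 104.59 t/h.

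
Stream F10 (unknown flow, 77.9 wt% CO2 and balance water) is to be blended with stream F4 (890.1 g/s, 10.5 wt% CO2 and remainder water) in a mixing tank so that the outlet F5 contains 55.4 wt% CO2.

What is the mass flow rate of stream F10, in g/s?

Let F10 be the unknown flow. Total out = 890.1 + F10.
CO2 balance: 93.46 + 0.779·F10 = 0.554·(890.1 + F10)
(0.779 − 0.554)·F10 = 0.554×890.1 − 93.46 = 399.65
F10 = 399.65 / 0.225 = 1776.2 g/s

1776 g/s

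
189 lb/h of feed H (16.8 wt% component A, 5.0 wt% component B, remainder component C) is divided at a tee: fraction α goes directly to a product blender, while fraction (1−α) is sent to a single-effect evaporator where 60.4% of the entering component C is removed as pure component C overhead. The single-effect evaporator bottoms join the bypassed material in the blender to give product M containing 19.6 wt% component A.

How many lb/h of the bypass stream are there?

131.8 lb/h

All 189×0.168 = 31.752 lb/h of component A reaches M, so M = 31.752/0.196 = 162 lb/h and vapour = 27 lb/h.
The evaporator receives (1−α)·189 of feed at 0.782 component C and removes 0.604 of that component C:
0.604×0.782×(1−α)×189 = 27
(1−α) = 27/89.27 = 0.3025;  α = 0.6975.
Bypass flow = 0.6975×189 = 131.84 lb/h.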